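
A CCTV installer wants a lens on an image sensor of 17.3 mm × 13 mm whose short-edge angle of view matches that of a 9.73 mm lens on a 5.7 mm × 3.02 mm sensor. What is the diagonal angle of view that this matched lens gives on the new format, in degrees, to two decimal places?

Equal short-edge AOV ⇒ f₂ = f₁ · 13/3.02 = 9.73 × 4.30464 ≈ 41.8841 mm.
Sensor diagonal = √(17.3² + 13²) = √468.2900 ≈ 21.6400 mm.
Diagonal AOV on the new format = 2·arctan(21.6400 / (2 × 41.8841)) = 2·arctan(0.25833) ≈ 28.9693°.

28.97°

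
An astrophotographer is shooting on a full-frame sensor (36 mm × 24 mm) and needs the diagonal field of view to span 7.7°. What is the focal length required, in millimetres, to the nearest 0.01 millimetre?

321.46 mm

Sensor diagonal = √(36² + 24²) = √1872.0000 ≈ 43.2666 mm.
From α = 2·arctan(d/2f) we get f = d / (2·tan(α/2)).
With d = 43.2666 mm and α/2 = 3.85°, tan(α/2) ≈ 0.06730, so f ≈ 43.2666 / 0.13459 ≈ 321.4626 mm.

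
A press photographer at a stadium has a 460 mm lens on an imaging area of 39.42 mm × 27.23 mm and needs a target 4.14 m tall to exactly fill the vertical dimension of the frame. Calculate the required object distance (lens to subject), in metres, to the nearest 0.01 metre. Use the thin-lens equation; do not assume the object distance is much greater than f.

70.40 m

W: 4.14 m = 4140 mm.
Magnification m = h/W = dᵢ/dₒ; combined with 1/f = 1/dₒ + 1/dᵢ this gives dₒ = f·(1 + W/h).
dₒ = 460 mm × (1 + 4140/27.23) = 460 × 153.0382 ≈ 70397.569 mm = 70.3976 m.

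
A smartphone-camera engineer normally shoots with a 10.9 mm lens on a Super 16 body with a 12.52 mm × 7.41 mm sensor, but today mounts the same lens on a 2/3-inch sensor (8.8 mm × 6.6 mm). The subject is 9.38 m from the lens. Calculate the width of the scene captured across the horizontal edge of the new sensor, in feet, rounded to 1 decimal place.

The focal length stays 10.9 mm; the relevant sensor dimension is now w = 8.8 mm. Object distance dₒ = 9.38 m = 9380 mm.
Thin-lens field width W = w·(dₒ − f)/f = 8.8 × (9380 − 10.9)/10.9 ≈ 7564.044 mm = 7564.044/304.8 ft = 24.8164 ft.

24.8 ft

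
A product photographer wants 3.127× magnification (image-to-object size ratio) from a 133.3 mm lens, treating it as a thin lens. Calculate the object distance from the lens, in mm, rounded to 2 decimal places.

175.93 mm

With m = dᵢ/dₒ and 1/f = 1/dₒ + 1/dᵢ, substituting dᵢ = m·dₒ gives 1/f = (1 + 1/m)/dₒ, hence dₒ = f·(1 + 1/m).
dₒ = 133.3 × (1 + 1/3.127) = 133.3 × 1.31980 ≈ 175.929 mm.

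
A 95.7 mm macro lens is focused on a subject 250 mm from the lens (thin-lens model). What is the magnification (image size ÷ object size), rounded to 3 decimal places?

0.620×

Thin lens: 1/f = 1/dₒ + 1/dᵢ → 1/dᵢ = 1/95.7 − 1/250 = 0.0064493 mm⁻¹, so dᵢ ≈ 155.0551 mm.
Magnification m = dᵢ/dₒ = 155.0551/250 ≈ 0.62022.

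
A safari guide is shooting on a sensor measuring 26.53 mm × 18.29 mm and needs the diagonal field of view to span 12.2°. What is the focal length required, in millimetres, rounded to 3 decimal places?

Sensor diagonal = √(26.53² + 18.29²) = √1038.3650 ≈ 32.2237 mm.
From α = 2·arctan(d/2f) we get f = d / (2·tan(α/2)).
With d = 32.2237 mm and α/2 = 6.1°, tan(α/2) ≈ 0.10687, so f ≈ 32.2237 / 0.21374 ≈ 150.7622 mm.

150.762 mm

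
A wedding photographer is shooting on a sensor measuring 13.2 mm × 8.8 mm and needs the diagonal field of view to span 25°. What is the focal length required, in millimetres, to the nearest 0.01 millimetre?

35.78 mm

Sensor diagonal = √(13.2² + 8.8²) = √251.6800 ≈ 15.8644 mm.
From α = 2·arctan(d/2f) we get f = d / (2·tan(α/2)).
With d = 15.8644 mm and α/2 = 12.5°, tan(α/2) ≈ 0.22169, so f ≈ 15.8644 / 0.44339 ≈ 35.7799 mm.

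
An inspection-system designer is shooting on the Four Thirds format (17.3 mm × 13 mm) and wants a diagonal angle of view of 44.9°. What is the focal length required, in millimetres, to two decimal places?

Sensor diagonal = √(17.3² + 13²) = √468.2900 ≈ 21.6400 mm.
From α = 2·arctan(d/2f) we get f = d / (2·tan(α/2)).
With d = 21.6400 mm and α/2 = 22.45°, tan(α/2) ≈ 0.41319, so f ≈ 21.6400 / 0.82638 ≈ 26.1864 mm.

26.19 mm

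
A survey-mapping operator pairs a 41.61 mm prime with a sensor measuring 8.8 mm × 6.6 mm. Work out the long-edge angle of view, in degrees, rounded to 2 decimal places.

12.07°

Angle of view α = 2·arctan(w/2f) with w = 8.8 mm and f = 41.61 mm.
w/2f = 0.10574; arctan(0.10574) ≈ 6.0362°, so α ≈ 12.0725°.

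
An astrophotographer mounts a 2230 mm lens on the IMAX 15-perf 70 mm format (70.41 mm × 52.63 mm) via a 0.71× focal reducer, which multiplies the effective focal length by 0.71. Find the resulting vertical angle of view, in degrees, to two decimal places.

1.90°

Effective focal length f = 2230 × 0.71 = 1583.3 mm.
α = 2·arctan(52.63 / (2 × 1583.3)) = 2·arctan(0.01662) ≈ 1.9044°.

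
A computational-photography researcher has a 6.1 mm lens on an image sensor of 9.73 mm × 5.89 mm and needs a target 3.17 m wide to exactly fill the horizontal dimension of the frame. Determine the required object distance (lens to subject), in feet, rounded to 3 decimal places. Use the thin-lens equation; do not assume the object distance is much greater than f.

W: 3.17 m = 3170 mm.
Magnification m = w/W = dᵢ/dₒ; combined with 1/f = 1/dₒ + 1/dᵢ this gives dₒ = f·(1 + W/w).
dₒ = 6.1 mm × (1 + 3170/9.73) = 6.1 × 326.7965 ≈ 1993.459 mm = 1993.459/304.8 ft = 6.54022 ft.

6.540 ft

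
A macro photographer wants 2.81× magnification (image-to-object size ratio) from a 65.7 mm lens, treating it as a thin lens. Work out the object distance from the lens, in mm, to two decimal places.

With m = dᵢ/dₒ and 1/f = 1/dₒ + 1/dᵢ, substituting dᵢ = m·dₒ gives 1/f = (1 + 1/m)/dₒ, hence dₒ = f·(1 + 1/m).
dₒ = 65.7 × (1 + 1/2.81) = 65.7 × 1.35587 ≈ 89.081 mm.

89.08 mm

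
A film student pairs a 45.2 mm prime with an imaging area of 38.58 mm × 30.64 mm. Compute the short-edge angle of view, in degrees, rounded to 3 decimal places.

37.447°

Angle of view α = 2·arctan(h/2f) with h = 30.64 mm and f = 45.2 mm.
h/2f = 0.33894; arctan(0.33894) ≈ 18.7235°, so α ≈ 37.4470°.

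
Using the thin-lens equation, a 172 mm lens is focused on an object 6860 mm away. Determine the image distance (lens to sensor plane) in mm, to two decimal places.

176.42 mm

1/dᵢ = 1/f − 1/dₒ = 1/172 − 1/6860 = 0.0056682 mm⁻¹.
dᵢ = 1/0.0056682 ≈ 176.4234 mm.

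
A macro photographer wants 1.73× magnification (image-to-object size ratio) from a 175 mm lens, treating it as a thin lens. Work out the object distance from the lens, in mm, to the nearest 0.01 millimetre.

With m = dᵢ/dₒ and 1/f = 1/dₒ + 1/dᵢ, substituting dᵢ = m·dₒ gives 1/f = (1 + 1/m)/dₒ, hence dₒ = f·(1 + 1/m).
dₒ = 175 × (1 + 1/1.73) = 175 × 1.57803 ≈ 276.156 mm.

276.16 mm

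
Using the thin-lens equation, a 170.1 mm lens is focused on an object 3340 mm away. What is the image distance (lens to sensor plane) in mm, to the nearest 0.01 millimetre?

1/dᵢ = 1/f − 1/dₒ = 1/170.1 − 1/3340 = 0.0055795 mm⁻¹.
dᵢ = 1/0.0055795 ≈ 179.2277 mm.

179.23 mm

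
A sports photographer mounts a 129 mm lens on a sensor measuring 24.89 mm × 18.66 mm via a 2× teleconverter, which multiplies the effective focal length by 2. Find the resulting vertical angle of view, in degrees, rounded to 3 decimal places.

Effective focal length f = 129 × 2 = 258 mm.
α = 2·arctan(18.66 / (2 × 258)) = 2·arctan(0.03616) ≈ 4.1421°.

4.142°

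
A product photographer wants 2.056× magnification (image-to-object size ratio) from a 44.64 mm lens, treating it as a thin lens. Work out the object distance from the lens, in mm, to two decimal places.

66.35 mm

With m = dᵢ/dₒ and 1/f = 1/dₒ + 1/dᵢ, substituting dᵢ = m·dₒ gives 1/f = (1 + 1/m)/dₒ, hence dₒ = f·(1 + 1/m).
dₒ = 44.64 × (1 + 1/2.056) = 44.64 × 1.48638 ≈ 66.352 mm.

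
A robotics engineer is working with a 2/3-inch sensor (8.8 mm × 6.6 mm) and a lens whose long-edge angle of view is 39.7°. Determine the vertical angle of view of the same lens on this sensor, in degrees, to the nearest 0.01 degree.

From the long-edge AOV: f = 8.8 / (2·tan(19.85°)) = 8.8 / 0.72202 ≈ 12.1881 mm.
Vertical AOV = 2·arctan(6.6 / (2 × 12.1881)) = 2·arctan(0.27076) ≈ 30.2999°.

30.30°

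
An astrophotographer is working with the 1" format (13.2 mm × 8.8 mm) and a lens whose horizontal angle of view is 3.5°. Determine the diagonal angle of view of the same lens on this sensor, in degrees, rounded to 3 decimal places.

From the horizontal AOV: f = 13.2 / (2·tan(1.75°)) = 13.2 / 0.06111 ≈ 216.0197 mm.
Sensor diagonal = √(13.2² + 8.8²) = √251.6800 ≈ 15.8644 mm.
Diagonal AOV = 2·arctan(15.8644 / (2 × 216.0197)) = 2·arctan(0.03672) ≈ 4.2059°.

4.206°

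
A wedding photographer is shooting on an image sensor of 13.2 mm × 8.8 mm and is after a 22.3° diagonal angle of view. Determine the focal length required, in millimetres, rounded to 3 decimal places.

40.245 mm

Sensor diagonal = √(13.2² + 8.8²) = √251.6800 ≈ 15.8644 mm.
From α = 2·arctan(d/2f) we get f = d / (2·tan(α/2)).
With d = 15.8644 mm and α/2 = 11.15°, tan(α/2) ≈ 0.19710, so f ≈ 15.8644 / 0.39420 ≈ 40.2449 mm.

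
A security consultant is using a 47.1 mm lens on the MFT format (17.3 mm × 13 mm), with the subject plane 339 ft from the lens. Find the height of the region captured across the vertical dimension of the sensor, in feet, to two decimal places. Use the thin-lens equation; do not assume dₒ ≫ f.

dₒ: 339 ft × 304.8 mm/ft = 103327.20 mm.
Similar triangles through the lens centre give W/dₒ = h/dᵢ; with 1/f = 1/dₒ + 1/dᵢ this gives W = h·(dₒ − f)/f.
W = 13 mm × (103327 − 47.1) / 47.1 = 13 × 2192.7834 ≈ 28506.184 mm = 28506.184/304.8 ft = 93.5242 ft.

93.52 ft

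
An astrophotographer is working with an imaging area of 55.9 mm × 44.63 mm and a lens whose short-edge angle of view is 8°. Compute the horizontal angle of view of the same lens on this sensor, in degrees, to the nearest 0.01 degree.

From the short-edge AOV: f = 44.63 / (2·tan(4°)) = 44.63 / 0.13985 ≈ 319.1194 mm.
Horizontal AOV = 2·arctan(55.9 / (2 × 319.1194)) = 2·arctan(0.08758) ≈ 10.0109°.

10.01°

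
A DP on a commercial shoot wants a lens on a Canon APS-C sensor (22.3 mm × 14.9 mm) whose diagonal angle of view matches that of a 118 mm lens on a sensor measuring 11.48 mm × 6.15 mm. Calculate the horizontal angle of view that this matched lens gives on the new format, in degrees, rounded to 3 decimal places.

5.254°

Sensor diagonal = √(11.48² + 6.15²) = √169.6129 ≈ 13.0236 mm.
Sensor diagonal = √(22.3² + 14.9²) = √719.3000 ≈ 26.8198 mm.
Equal diagonal AOV ⇒ f₂ = f₁ · 26.8198/13.0236 = 118 × 2.05933 ≈ 243.0007 mm.
Horizontal AOV on the new format = 2·arctan(22.3 / (2 × 243.0007)) = 2·arctan(0.04588) ≈ 5.2543°.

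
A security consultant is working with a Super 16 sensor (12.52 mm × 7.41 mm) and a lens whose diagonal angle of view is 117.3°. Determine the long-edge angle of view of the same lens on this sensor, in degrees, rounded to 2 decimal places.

109.41°

Sensor diagonal = √(12.52² + 7.41²) = √211.6585 ≈ 14.5485 mm.
From the diagonal AOV: f = 14.5485 / (2·tan(58.65°)) = 14.5485 / 3.28296 ≈ 4.4315 mm.
Long-edge AOV = 2·arctan(12.52 / (2 × 4.4315)) = 2·arctan(1.41261) ≈ 109.4100°.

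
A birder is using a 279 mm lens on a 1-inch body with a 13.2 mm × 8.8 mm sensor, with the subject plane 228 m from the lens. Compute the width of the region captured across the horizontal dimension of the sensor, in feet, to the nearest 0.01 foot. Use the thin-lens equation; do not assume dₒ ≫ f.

dₒ: 228 m = 228000 mm.
Similar triangles through the lens centre give W/dₒ = w/dᵢ; with 1/f = 1/dₒ + 1/dᵢ this gives W = w·(dₒ − f)/f.
W = 13.2 mm × (228000 − 279) / 279 = 13.2 × 816.2043 ≈ 10773.897 mm = 10773.897/304.8 ft = 35.3474 ft.

35.35 ft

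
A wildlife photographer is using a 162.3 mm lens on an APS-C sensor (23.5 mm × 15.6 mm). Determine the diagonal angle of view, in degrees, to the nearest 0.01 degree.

9.93°

Sensor diagonal = √(23.5² + 15.6²) = √795.6100 ≈ 28.2066 mm.
Angle of view α = 2·arctan(d/2f) with d = 28.2066 mm and f = 162.3 mm.
d/2f = 0.08690; arctan(0.08690) ≈ 4.9663°, so α ≈ 9.9326°.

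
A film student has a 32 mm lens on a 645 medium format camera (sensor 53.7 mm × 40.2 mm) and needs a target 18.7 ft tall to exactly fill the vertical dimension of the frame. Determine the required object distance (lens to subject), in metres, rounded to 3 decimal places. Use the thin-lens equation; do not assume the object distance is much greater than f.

4.569 m

W: 18.7 ft × 304.8 mm/ft = 5699.76 mm.
Magnification m = h/W = dᵢ/dₒ; combined with 1/f = 1/dₒ + 1/dᵢ this gives dₒ = f·(1 + W/h).
dₒ = 32 mm × (1 + 5699.76/40.2) = 32 × 142.7851 ≈ 4569.122 mm = 4.56912 m.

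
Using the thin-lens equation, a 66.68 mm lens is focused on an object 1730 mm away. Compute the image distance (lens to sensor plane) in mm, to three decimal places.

1/dᵢ = 1/f − 1/dₒ = 1/66.68 − 1/1730 = 0.0144190 mm⁻¹.
dᵢ = 1/0.0144190 ≈ 69.3531 mm.

69.353 mm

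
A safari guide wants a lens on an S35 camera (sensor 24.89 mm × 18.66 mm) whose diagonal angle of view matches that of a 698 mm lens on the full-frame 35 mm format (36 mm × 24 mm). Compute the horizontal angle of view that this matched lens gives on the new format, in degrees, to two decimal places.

2.84°

Sensor diagonal = √(36² + 24²) = √1872.0000 ≈ 43.2666 mm.
Sensor diagonal = √(24.89² + 18.66²) = √967.7077 ≈ 31.1080 mm.
Equal diagonal AOV ⇒ f₂ = f₁ · 31.1080/43.2666 = 698 × 0.71898 ≈ 501.8508 mm.
Horizontal AOV on the new format = 2·arctan(24.89 / (2 × 501.8508)) = 2·arctan(0.02480) ≈ 2.8411°.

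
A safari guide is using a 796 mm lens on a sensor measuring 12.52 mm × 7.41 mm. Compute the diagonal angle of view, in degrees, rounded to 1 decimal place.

Sensor diagonal = √(12.52² + 7.41²) = √211.6585 ≈ 14.5485 mm.
Angle of view α = 2·arctan(d/2f) with d = 14.5485 mm and f = 796 mm.
d/2f = 0.00914; arctan(0.00914) ≈ 0.5236°, so α ≈ 1.0472°.

1.0°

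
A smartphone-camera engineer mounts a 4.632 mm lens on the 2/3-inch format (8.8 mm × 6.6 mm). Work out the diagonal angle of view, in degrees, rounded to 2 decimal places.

Sensor diagonal = √(8.8² + 6.6²) = √121.0000 ≈ 11.0000 mm.
Angle of view α = 2·arctan(d/2f) with d = 11.0000 mm and f = 4.632 mm.
d/2f = 1.18739; arctan(1.18739) ≈ 49.8965°, so α ≈ 99.7931°.

99.79°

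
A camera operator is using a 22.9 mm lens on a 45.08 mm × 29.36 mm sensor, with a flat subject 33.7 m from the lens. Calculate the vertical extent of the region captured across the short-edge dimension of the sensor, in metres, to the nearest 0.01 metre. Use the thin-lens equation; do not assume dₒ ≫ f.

43.18 m

dₒ: 33.7 m = 33700 mm.
Similar triangles through the lens centre give W/dₒ = h/dᵢ; with 1/f = 1/dₒ + 1/dᵢ this gives W = h·(dₒ − f)/f.
W = 29.36 mm × (33700 − 22.9) / 22.9 = 29.36 × 1470.6157 ≈ 43177.278 mm = 43.1773 m.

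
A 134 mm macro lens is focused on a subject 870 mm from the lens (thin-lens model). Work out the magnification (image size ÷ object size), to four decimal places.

Thin lens: 1/f = 1/dₒ + 1/dᵢ → 1/dᵢ = 1/134 − 1/870 = 0.0063133 mm⁻¹, so dᵢ ≈ 158.3967 mm.
Magnification m = dᵢ/dₒ = 158.3967/870 ≈ 0.18207.

0.1821×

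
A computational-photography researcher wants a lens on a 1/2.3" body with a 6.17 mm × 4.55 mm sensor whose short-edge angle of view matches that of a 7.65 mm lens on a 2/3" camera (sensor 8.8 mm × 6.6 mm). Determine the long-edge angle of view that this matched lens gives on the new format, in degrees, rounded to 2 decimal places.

Equal short-edge AOV ⇒ f₂ = f₁ · 4.55/6.6 = 7.65 × 0.68939 ≈ 5.2739 mm.
Long-edge AOV on the new format = 2·arctan(6.17 / (2 × 5.2739)) = 2·arctan(0.58496) ≈ 60.6519°.

60.65°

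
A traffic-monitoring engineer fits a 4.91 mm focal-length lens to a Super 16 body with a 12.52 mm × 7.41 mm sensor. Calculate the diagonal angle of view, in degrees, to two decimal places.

Sensor diagonal = √(12.52² + 7.41²) = √211.6585 ≈ 14.5485 mm.
Angle of view α = 2·arctan(d/2f) with d = 14.5485 mm and f = 4.91 mm.
d/2f = 1.48152; arctan(1.48152) ≈ 55.9813°, so α ≈ 111.9625°.

111.96°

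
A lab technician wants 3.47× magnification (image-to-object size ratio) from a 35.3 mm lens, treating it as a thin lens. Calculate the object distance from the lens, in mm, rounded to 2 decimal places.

45.47 mm

With m = dᵢ/dₒ and 1/f = 1/dₒ + 1/dᵢ, substituting dᵢ = m·dₒ gives 1/f = (1 + 1/m)/dₒ, hence dₒ = f·(1 + 1/m).
dₒ = 35.3 × (1 + 1/3.47) = 35.3 × 1.28818 ≈ 45.473 mm.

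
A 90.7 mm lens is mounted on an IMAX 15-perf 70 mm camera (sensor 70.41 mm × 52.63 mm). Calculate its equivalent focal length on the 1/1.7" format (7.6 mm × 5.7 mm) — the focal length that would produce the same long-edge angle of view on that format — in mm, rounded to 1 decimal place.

Equal angle of view means equal width/f ratio, so f₂ = f₁ · (width₂/width₁) = 90.7 × 7.6/70.41.
f₂ = 90.7 × 0.10794 ≈ 9.790 mm.

9.8 mm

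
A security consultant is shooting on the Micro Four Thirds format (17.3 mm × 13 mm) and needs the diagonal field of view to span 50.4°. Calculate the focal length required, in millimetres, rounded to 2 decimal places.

Sensor diagonal = √(17.3² + 13²) = √468.2900 ≈ 21.6400 mm.
From α = 2·arctan(d/2f) we get f = d / (2·tan(α/2)).
With d = 21.6400 mm and α/2 = 25.2°, tan(α/2) ≈ 0.47056, so f ≈ 21.6400 / 0.94113 ≈ 22.9937 mm.

22.99 mm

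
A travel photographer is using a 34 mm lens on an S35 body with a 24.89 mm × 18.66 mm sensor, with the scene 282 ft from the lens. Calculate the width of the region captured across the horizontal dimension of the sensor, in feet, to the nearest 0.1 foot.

206.4 ft

dₒ: 282 ft × 304.8 mm/ft = 85953.60 mm.
Similar triangles through the lens centre give W/dₒ = w/dᵢ; with 1/f = 1/dₒ + 1/dᵢ this gives W = w·(dₒ − f)/f.
W = 24.89 mm × (85953.6 − 34) / 34 = 24.89 × 2527.0470 ≈ 62898.199 mm = 62898.199/304.8 ft = 206.359 ft.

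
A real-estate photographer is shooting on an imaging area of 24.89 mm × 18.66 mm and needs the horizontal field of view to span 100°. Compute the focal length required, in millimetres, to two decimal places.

10.44 mm

From α = 2·arctan(w/2f) we get f = w / (2·tan(α/2)).
With w = 24.89 mm and α/2 = 50°, tan(α/2) ≈ 1.19175, so f ≈ 24.89 / 2.38351 ≈ 10.4426 mm.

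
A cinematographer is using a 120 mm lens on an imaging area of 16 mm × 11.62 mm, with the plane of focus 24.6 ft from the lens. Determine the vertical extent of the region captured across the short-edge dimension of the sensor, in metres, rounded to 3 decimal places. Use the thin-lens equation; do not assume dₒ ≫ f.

0.714 m

dₒ: 24.6 ft × 304.8 mm/ft = 7498.08 mm.
Similar triangles through the lens centre give W/dₒ = h/dᵢ; with 1/f = 1/dₒ + 1/dᵢ this gives W = h·(dₒ − f)/f.
W = 11.62 mm × (7498.08 − 120) / 120 = 11.62 × 61.4840 ≈ 714.444 mm = 0.714444 m.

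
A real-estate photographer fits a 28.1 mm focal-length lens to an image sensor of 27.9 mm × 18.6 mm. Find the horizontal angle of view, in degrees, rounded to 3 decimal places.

52.803°

Angle of view α = 2·arctan(w/2f) with w = 27.9 mm and f = 28.1 mm.
w/2f = 0.49644; arctan(0.49644) ≈ 26.4017°, so α ≈ 52.8034°.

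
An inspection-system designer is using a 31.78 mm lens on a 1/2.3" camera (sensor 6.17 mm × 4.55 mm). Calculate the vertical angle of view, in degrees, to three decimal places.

8.189°

Angle of view α = 2·arctan(h/2f) with h = 4.55 mm and f = 31.78 mm.
h/2f = 0.07159; arctan(0.07159) ≈ 4.0946°, so α ≈ 8.1892°.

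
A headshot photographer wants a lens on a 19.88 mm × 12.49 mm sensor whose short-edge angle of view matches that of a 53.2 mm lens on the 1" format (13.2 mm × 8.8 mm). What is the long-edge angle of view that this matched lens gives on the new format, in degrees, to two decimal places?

15.00°

Equal short-edge AOV ⇒ f₂ = f₁ · 12.49/8.8 = 53.2 × 1.41932 ≈ 75.5077 mm.
Long-edge AOV on the new format = 2·arctan(19.88 / (2 × 75.5077)) = 2·arctan(0.13164) ≈ 14.9988°.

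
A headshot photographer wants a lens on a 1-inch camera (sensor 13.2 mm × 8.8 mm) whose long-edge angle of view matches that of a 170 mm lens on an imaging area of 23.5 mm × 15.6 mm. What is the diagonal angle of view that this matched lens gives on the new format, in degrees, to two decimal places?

9.50°

Equal long-edge AOV ⇒ f₂ = f₁ · 13.2/23.5 = 170 × 0.56170 ≈ 95.4894 mm.
Sensor diagonal = √(13.2² + 8.8²) = √251.6800 ≈ 15.8644 mm.
Diagonal AOV on the new format = 2·arctan(15.8644 / (2 × 95.4894)) = 2·arctan(0.08307) ≈ 9.4972°.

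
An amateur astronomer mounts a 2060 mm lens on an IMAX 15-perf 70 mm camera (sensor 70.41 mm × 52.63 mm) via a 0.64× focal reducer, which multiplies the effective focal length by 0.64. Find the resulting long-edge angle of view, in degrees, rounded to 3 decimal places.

Effective focal length f = 2060 × 0.64 = 1318.4 mm.
α = 2·arctan(70.41 / (2 × 1318.4)) = 2·arctan(0.02670) ≈ 3.0592°.

3.059°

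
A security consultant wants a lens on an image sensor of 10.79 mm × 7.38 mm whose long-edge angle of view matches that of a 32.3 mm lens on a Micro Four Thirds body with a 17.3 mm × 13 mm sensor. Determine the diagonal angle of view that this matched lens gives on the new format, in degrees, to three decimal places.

Equal long-edge AOV ⇒ f₂ = f₁ · 10.79/17.3 = 32.3 × 0.62370 ≈ 20.1455 mm.
Sensor diagonal = √(10.79² + 7.38²) = √170.8885 ≈ 13.0724 mm.
Diagonal AOV on the new format = 2·arctan(13.0724 / (2 × 20.1455)) = 2·arctan(0.32445) ≈ 35.9514°.

35.951°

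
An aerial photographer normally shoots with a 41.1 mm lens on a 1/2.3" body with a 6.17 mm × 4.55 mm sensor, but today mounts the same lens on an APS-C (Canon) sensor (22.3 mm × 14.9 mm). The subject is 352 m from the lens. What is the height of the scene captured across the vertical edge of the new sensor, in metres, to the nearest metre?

The focal length stays 41.1 mm; the relevant sensor dimension is now h = 14.9 mm. Object distance dₒ = 352 m = 352000 mm.
Thin-lens field height W = h·(dₒ − f)/f = 14.9 × (352000 − 41.1)/41.1 ≈ 127595.806 mm = 127.596 m.

128 m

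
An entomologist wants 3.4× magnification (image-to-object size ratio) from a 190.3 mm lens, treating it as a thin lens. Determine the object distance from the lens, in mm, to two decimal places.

With m = dᵢ/dₒ and 1/f = 1/dₒ + 1/dᵢ, substituting dᵢ = m·dₒ gives 1/f = (1 + 1/m)/dₒ, hence dₒ = f·(1 + 1/m).
dₒ = 190.3 × (1 + 1/3.4) = 190.3 × 1.29412 ≈ 246.271 mm.

246.27 mm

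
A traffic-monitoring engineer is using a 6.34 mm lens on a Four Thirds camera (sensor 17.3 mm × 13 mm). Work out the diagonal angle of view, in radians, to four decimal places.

Sensor diagonal = √(17.3² + 13²) = √468.2900 ≈ 21.6400 mm.
Angle of view α = 2·arctan(d/2f) with d = 21.6400 mm and f = 6.34 mm.
d/2f = 1.70663; arctan(1.70663) ≈ 1.0408 rad, so α ≈ 2.0815 rad.

2.0815 rad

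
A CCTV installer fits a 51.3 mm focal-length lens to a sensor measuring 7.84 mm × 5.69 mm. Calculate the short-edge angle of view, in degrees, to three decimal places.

6.349°

Angle of view α = 2·arctan(h/2f) with h = 5.69 mm and f = 51.3 mm.
h/2f = 0.05546; arctan(0.05546) ≈ 3.1743°, so α ≈ 6.3485°.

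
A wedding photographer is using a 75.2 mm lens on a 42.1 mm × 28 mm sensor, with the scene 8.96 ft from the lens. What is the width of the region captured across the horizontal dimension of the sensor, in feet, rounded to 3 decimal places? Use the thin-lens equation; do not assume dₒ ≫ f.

dₒ: 8.96 ft × 304.8 mm/ft = 2731.01 mm.
Similar triangles through the lens centre give W/dₒ = w/dᵢ; with 1/f = 1/dₒ + 1/dᵢ this gives W = w·(dₒ − f)/f.
W = 42.1 mm × (2731.01 − 75.2) / 75.2 = 42.1 × 35.3166 ≈ 1486.829 mm = 1486.829/304.8 ft = 4.87805 ft.

4.878 ft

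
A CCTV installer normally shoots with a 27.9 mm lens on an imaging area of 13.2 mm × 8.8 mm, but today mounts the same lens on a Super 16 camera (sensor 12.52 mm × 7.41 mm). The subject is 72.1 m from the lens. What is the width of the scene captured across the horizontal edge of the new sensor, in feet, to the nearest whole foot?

106 ft

The focal length stays 27.9 mm; the relevant sensor dimension is now w = 12.52 mm. Object distance dₒ = 72.1 m = 72100 mm.
Thin-lens field width W = w·(dₒ − f)/f = 12.52 × (72100 − 27.9)/27.9 ≈ 32342.032 mm = 32342.032/304.8 ft = 106.109 ft.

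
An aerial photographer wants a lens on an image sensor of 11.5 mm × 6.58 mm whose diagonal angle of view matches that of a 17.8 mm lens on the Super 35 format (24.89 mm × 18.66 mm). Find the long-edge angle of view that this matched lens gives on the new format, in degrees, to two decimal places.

74.36°

Sensor diagonal = √(24.89² + 18.66²) = √967.7077 ≈ 31.1080 mm.
Sensor diagonal = √(11.5² + 6.58²) = √175.5464 ≈ 13.2494 mm.
Equal diagonal AOV ⇒ f₂ = f₁ · 13.2494/31.1080 = 17.8 × 0.42592 ≈ 7.5813 mm.
Long-edge AOV on the new format = 2·arctan(11.5 / (2 × 7.5813)) = 2·arctan(0.75844) ≈ 74.3566°.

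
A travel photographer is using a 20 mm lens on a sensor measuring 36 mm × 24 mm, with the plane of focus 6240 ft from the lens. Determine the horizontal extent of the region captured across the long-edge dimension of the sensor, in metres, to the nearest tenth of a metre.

dₒ: 6240 ft × 304.8 mm/ft = 1901951.94 mm.
Similar triangles through the lens centre give W/dₒ = w/dᵢ; with 1/f = 1/dₒ + 1/dᵢ this gives W = w·(dₒ − f)/f.
W = 36 mm × (1.90195e+06 − 20) / 20 = 36 × 95096.5970 ≈ 3423477.490 mm = 3423.48 m.

3423.5 m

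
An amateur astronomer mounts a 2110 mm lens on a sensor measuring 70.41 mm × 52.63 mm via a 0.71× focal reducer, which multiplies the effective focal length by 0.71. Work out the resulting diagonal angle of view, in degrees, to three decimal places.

Effective focal length f = 2110 × 0.71 = 1498.1 mm.
Sensor diagonal = √(70.41² + 52.63²) = √7727.4850 ≈ 87.9061 mm.
α = 2·arctan(87.906 / (2 × 1498.1)) = 2·arctan(0.02934) ≈ 3.3611°.

3.361°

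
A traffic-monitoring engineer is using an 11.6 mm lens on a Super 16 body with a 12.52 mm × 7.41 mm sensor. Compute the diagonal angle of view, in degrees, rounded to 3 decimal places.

64.183°

Sensor diagonal = √(12.52² + 7.41²) = √211.6585 ≈ 14.5485 mm.
Angle of view α = 2·arctan(d/2f) with d = 14.5485 mm and f = 11.6 mm.
d/2f = 0.62709; arctan(0.62709) ≈ 32.0914°, so α ≈ 64.1828°.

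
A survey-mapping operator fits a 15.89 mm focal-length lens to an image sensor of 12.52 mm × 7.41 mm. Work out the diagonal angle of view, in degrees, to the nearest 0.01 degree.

49.20°

Sensor diagonal = √(12.52² + 7.41²) = √211.6585 ≈ 14.5485 mm.
Angle of view α = 2·arctan(d/2f) with d = 14.5485 mm and f = 15.89 mm.
d/2f = 0.45779; arctan(0.45779) ≈ 24.5977°, so α ≈ 49.1954°.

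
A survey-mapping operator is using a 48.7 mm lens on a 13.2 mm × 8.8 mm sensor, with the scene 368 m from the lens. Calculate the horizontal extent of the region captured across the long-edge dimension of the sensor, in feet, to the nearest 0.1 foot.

dₒ: 368 m = 368000 mm.
Similar triangles through the lens centre give W/dₒ = w/dᵢ; with 1/f = 1/dₒ + 1/dᵢ this gives W = w·(dₒ − f)/f.
W = 13.2 mm × (368000 − 48.7) / 48.7 = 13.2 × 7555.4682 ≈ 99732.180 mm = 99732.180/304.8 ft = 327.205 ft.

327.2 ft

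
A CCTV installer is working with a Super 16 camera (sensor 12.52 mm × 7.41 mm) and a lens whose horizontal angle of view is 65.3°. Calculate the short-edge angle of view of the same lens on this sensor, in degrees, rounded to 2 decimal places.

From the horizontal AOV: f = 12.52 / (2·tan(32.65°)) = 12.52 / 1.28151 ≈ 9.7697 mm.
Short-edge AOV = 2·arctan(7.41 / (2 × 9.7697)) = 2·arctan(0.37923) ≈ 41.5369°.

41.54°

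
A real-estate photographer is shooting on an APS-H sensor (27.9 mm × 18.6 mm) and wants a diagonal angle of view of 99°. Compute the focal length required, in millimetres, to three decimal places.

14.319 mm

Sensor diagonal = √(27.9² + 18.6²) = √1124.3700 ≈ 33.5316 mm.
From α = 2·arctan(d/2f) we get f = d / (2·tan(α/2)).
With d = 33.5316 mm and α/2 = 49.5°, tan(α/2) ≈ 1.17085, so f ≈ 33.5316 / 2.34170 ≈ 14.3194 mm.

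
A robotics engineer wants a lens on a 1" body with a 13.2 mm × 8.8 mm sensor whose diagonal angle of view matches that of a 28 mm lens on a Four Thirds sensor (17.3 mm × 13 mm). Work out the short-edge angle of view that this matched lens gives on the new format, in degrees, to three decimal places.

24.197°

Sensor diagonal = √(17.3² + 13²) = √468.2900 ≈ 21.6400 mm.
Sensor diagonal = √(13.2² + 8.8²) = √251.6800 ≈ 15.8644 mm.
Equal diagonal AOV ⇒ f₂ = f₁ · 15.8644/21.6400 = 28 × 0.73311 ≈ 20.5270 mm.
Short-edge AOV on the new format = 2·arctan(8.8 / (2 × 20.5270)) = 2·arctan(0.21435) ≈ 24.1968°.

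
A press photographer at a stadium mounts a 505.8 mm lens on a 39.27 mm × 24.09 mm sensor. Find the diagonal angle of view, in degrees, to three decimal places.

5.215°

Sensor diagonal = √(39.27² + 24.09²) = √2122.4610 ≈ 46.0702 mm.
Angle of view α = 2·arctan(d/2f) with d = 46.0702 mm and f = 505.8 mm.
d/2f = 0.04554; arctan(0.04554) ≈ 2.6076°, so α ≈ 5.2151°.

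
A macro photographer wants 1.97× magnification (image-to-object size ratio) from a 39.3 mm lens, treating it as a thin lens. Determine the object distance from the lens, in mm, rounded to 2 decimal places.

With m = dᵢ/dₒ and 1/f = 1/dₒ + 1/dᵢ, substituting dᵢ = m·dₒ gives 1/f = (1 + 1/m)/dₒ, hence dₒ = f·(1 + 1/m).
dₒ = 39.3 × (1 + 1/1.97) = 39.3 × 1.50761 ≈ 59.249 mm.

59.25 mm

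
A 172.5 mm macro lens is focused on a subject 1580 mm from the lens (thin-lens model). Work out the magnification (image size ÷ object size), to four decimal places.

0.1226×

Thin lens: 1/f = 1/dₒ + 1/dᵢ → 1/dᵢ = 1/172.5 − 1/1580 = 0.0051642 mm⁻¹, so dᵢ ≈ 193.6412 mm.
Magnification m = dᵢ/dₒ = 193.6412/1580 ≈ 0.12256.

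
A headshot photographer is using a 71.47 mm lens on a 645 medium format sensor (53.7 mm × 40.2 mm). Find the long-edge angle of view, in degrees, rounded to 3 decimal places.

41.181°

Angle of view α = 2·arctan(w/2f) with w = 53.7 mm and f = 71.47 mm.
w/2f = 0.37568; arctan(0.37568) ≈ 20.5903°, so α ≈ 41.1806°.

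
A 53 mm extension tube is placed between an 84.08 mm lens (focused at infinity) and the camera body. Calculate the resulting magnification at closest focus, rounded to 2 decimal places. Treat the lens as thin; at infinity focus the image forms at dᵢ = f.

The tube moves the image plane from f to f + e, so dᵢ = 84.08 + 53 = 137.08 mm. Focus is achieved when 1/f = 1/dₒ + 1/dᵢ, giving dₒ = 1/(1/f − 1/(f+e)).
Magnification m = dᵢ/dₒ = (f+e)·(1/f − 1/(f+e)) = e/f = 53/84.08 ≈ 0.6304.

0.63×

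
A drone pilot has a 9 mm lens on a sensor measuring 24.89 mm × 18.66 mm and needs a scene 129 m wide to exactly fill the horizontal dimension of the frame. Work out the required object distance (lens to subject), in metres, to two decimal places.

46.65 m

W: 129 m = 129000 mm.
Magnification m = w/W = dᵢ/dₒ; combined with 1/f = 1/dₒ + 1/dᵢ this gives dₒ = f·(1 + W/w).
dₒ = 9 mm × (1 + 129000/24.89) = 9 × 5183.8043 ≈ 46654.239 mm = 46.6542 m.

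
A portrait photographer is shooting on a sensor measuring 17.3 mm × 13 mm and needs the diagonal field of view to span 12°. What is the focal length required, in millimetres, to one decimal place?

Sensor diagonal = √(17.3² + 13²) = √468.2900 ≈ 21.6400 mm.
From α = 2·arctan(d/2f) we get f = d / (2·tan(α/2)).
With d = 21.6400 mm and α/2 = 6°, tan(α/2) ≈ 0.10510, so f ≈ 21.6400 / 0.21021 ≈ 102.9455 mm.

102.9 mm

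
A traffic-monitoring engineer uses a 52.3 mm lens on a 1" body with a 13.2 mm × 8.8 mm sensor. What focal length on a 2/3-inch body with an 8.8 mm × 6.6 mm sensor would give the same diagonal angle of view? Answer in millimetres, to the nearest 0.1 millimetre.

36.3 mm

Sensor diagonal = √(13.2² + 8.8²) = √251.6800 ≈ 15.8644 mm.
Sensor diagonal = √(8.8² + 6.6²) = √121.0000 ≈ 11.0000 mm.
Equal angle of view means equal diagonal/f ratio, so f₂ = f₁ · (diagonal₂/diagonal₁) = 52.3 × 11.0000/15.8644.
f₂ = 52.3 × 0.69338 ≈ 36.264 mm.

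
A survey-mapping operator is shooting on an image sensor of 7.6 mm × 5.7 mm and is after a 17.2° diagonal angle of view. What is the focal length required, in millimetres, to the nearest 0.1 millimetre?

Sensor diagonal = √(7.6² + 5.7²) = √90.2500 ≈ 9.5000 mm.
From α = 2·arctan(d/2f) we get f = d / (2·tan(α/2)).
With d = 9.5000 mm and α/2 = 8.6°, tan(α/2) ≈ 0.15124, so f ≈ 9.5000 / 0.30247 ≈ 31.4079 mm.

31.4 mm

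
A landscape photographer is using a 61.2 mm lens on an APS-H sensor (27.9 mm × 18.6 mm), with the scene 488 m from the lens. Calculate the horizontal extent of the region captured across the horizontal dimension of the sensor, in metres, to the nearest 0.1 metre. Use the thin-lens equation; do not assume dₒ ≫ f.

dₒ: 488 m = 488000 mm.
Similar triangles through the lens centre give W/dₒ = w/dᵢ; with 1/f = 1/dₒ + 1/dᵢ this gives W = w·(dₒ − f)/f.
W = 27.9 mm × (488000 − 61.2) / 61.2 = 27.9 × 7972.8562 ≈ 222442.688 mm = 222.443 m.

222.4 m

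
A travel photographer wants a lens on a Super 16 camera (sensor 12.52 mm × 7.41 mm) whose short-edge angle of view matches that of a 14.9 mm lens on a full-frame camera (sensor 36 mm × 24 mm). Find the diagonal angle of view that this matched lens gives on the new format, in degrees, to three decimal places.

Equal short-edge AOV ⇒ f₂ = f₁ · 7.41/24 = 14.9 × 0.30875 ≈ 4.6004 mm.
Sensor diagonal = √(12.52² + 7.41²) = √211.6585 ≈ 14.5485 mm.
Diagonal AOV on the new format = 2·arctan(14.5485 / (2 × 4.6004)) = 2·arctan(1.58123) ≈ 115.3799°.

115.380°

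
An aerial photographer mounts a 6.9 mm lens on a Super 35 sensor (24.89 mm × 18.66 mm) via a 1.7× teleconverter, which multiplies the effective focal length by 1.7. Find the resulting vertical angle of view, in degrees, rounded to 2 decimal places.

77.00°

Effective focal length f = 6.9 × 1.7 = 11.73 mm.
α = 2·arctan(18.66 / (2 × 11.73)) = 2·arctan(0.79540) ≈ 76.9972°.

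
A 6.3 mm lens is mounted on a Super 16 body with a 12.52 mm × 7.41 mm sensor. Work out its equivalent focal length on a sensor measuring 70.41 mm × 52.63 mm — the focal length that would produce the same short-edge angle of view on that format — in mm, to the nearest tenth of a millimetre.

44.7 mm

Equal angle of view means equal height/f ratio, so f₂ = f₁ · (height₂/height₁) = 6.3 × 52.63/7.41.
f₂ = 6.3 × 7.10256 ≈ 44.746 mm.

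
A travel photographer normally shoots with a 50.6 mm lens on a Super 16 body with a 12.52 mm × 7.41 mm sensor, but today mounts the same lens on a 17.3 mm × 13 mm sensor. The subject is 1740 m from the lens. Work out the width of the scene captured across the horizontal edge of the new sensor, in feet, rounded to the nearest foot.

1952 ft

The focal length stays 50.6 mm; the relevant sensor dimension is now w = 17.3 mm. Object distance dₒ = 1740 m = 1.74e+06 mm.
Thin-lens field width W = w·(dₒ − f)/f = 17.3 × (1.74e+06 − 50.6)/50.6 ≈ 594883.886 mm = 594883.886/304.8 ft = 1951.72 ft.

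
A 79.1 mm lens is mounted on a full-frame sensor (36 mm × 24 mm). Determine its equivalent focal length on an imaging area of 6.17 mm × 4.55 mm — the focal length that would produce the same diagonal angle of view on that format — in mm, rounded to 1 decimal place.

Sensor diagonal = √(36² + 24²) = √1872.0000 ≈ 43.2666 mm.
Sensor diagonal = √(6.17² + 4.55²) = √58.7714 ≈ 7.6663 mm.
Equal angle of view means equal diagonal/f ratio, so f₂ = f₁ · (diagonal₂/diagonal₁) = 79.1 × 7.6663/43.2666.
f₂ = 79.1 × 0.17719 ≈ 14.015 mm.

14.0 mm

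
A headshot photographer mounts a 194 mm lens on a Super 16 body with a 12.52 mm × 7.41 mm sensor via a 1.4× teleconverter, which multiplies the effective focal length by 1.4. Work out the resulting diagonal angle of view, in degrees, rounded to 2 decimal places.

Effective focal length f = 194 × 1.4 = 271.6 mm.
Sensor diagonal = √(12.52² + 7.41²) = √211.6585 ≈ 14.5485 mm.
α = 2·arctan(14.548 / (2 × 271.6)) = 2·arctan(0.02678) ≈ 3.0684°.

3.07°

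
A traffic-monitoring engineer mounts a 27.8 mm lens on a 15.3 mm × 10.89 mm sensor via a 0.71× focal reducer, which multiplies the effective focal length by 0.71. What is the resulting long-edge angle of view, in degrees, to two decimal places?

Effective focal length f = 27.8 × 0.71 = 19.738 mm.
α = 2·arctan(15.3 / (2 × 19.738)) = 2·arctan(0.38758) ≈ 42.3704°.

42.37°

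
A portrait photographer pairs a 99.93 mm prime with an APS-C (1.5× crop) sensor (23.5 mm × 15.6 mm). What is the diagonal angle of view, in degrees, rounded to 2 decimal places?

Sensor diagonal = √(23.5² + 15.6²) = √795.6100 ≈ 28.2066 mm.
Angle of view α = 2·arctan(d/2f) with d = 28.2066 mm and f = 99.93 mm.
d/2f = 0.14113; arctan(0.14113) ≈ 8.0332°, so α ≈ 16.0664°.

16.07°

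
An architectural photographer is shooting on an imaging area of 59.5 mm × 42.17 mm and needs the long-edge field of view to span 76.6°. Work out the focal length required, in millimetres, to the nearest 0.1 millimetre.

From α = 2·arctan(w/2f) we get f = w / (2·tan(α/2)).
With w = 59.5 mm and α/2 = 38.3°, tan(α/2) ≈ 0.78975, so f ≈ 59.5 / 1.57950 ≈ 37.6700 mm.

37.7 mm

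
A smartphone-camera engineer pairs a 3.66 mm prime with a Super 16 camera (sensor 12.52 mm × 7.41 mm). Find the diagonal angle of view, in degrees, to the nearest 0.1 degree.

Sensor diagonal = √(12.52² + 7.41²) = √211.6585 ≈ 14.5485 mm.
Angle of view α = 2·arctan(d/2f) with d = 14.5485 mm and f = 3.66 mm.
d/2f = 1.98750; arctan(1.98750) ≈ 63.2910°, so α ≈ 126.5819°.

126.6°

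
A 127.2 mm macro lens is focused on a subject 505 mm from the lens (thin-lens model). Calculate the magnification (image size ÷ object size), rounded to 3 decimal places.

0.337×

Thin lens: 1/f = 1/dₒ + 1/dᵢ → 1/dᵢ = 1/127.2 − 1/505 = 0.0058814 mm⁻¹, so dᵢ ≈ 170.0265 mm.
Magnification m = dᵢ/dₒ = 170.0265/505 ≈ 0.33669.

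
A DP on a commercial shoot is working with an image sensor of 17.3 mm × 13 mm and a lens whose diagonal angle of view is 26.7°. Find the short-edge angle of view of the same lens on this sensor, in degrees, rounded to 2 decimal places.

16.23°

Sensor diagonal = √(17.3² + 13²) = √468.2900 ≈ 21.6400 mm.
From the diagonal AOV: f = 21.6400 / (2·tan(13.35°)) = 21.6400 / 0.47462 ≈ 45.5941 mm.
Short-edge AOV = 2·arctan(13 / (2 × 45.5941)) = 2·arctan(0.14256) ≈ 16.2271°.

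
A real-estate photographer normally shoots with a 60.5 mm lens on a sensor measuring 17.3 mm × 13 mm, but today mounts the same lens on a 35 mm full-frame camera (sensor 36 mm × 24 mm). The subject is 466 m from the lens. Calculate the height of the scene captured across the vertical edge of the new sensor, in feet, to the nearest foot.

The focal length stays 60.5 mm; the relevant sensor dimension is now h = 24 mm. Object distance dₒ = 466 m = 466000 mm.
Thin-lens field height W = h·(dₒ − f)/f = 24 × (466000 − 60.5)/60.5 ≈ 184835.504 mm = 184835.504/304.8 ft = 606.416 ft.

606 ft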